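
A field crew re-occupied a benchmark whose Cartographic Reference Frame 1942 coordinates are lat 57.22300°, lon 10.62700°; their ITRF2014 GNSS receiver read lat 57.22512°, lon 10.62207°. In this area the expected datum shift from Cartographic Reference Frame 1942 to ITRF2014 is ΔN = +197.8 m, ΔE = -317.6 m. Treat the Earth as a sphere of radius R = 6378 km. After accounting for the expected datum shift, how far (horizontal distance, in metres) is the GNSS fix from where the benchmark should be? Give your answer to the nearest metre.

Observed coordinate differences: Δφ = +0.00212°, Δλ = -0.00493°.
Converting to metres (1° lat = 111317 m, cos φ = 0.541371): observed ΔN = 236.0 m, observed ΔE = -297.1 m.
Subtracting the expected shift leaves a residual of 236.0 − (197.8) = 38.2 m north and -297.1 − (-317.6) = 20.5 m east.
Residual distance = √(38.2² + 20.5²) = 43.3 m.

43 m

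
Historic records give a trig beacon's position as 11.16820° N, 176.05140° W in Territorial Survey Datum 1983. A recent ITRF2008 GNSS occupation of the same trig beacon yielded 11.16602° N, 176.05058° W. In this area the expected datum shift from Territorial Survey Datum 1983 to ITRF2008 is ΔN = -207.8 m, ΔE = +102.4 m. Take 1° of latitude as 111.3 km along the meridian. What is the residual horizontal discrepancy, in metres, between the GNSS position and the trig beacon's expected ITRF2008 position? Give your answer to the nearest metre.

37 m

Observed coordinate differences: Δφ = -0.00218°, Δλ = +0.00082°.
Converting to metres (1° lat = 111300 m, cos φ = 0.981063): observed ΔN = -242.6 m, observed ΔE = 89.5 m.
Subtracting the expected shift leaves a residual of -242.6 − (-207.8) = -34.8 m north and 89.5 − (102.4) = -12.9 m east.
Residual distance = √((-34.8)² + (-12.9)²) = 37.1 m.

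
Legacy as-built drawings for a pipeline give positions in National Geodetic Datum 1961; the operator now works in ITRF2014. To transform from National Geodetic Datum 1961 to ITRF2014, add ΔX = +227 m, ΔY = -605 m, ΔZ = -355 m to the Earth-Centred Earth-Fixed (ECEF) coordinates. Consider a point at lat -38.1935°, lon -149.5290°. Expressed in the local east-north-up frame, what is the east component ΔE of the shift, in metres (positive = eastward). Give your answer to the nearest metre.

ΔE = 637 m

At φ = -38.1935°, λ = -149.5290°: sin φ = -0.618319, cos φ = 0.785927, sin λ = -0.507102, cos λ = -0.861886.
ΔE = −sin λ·ΔX + cos λ·ΔY = −(-0.507102)·(227) + (-0.861886)·(-605) = 636.55 m.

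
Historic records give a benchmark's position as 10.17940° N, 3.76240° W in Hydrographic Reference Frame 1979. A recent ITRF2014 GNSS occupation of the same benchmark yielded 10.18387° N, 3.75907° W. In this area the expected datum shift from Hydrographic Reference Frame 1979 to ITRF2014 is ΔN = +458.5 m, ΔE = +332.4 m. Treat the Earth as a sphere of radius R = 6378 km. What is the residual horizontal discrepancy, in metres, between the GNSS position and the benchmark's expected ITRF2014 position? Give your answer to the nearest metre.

51 m

Observed coordinate differences: Δφ = +0.00447°, Δλ = +0.00333°.
Converting to metres (1° lat = 111317 m, cos φ = 0.984259): observed ΔN = 497.6 m, observed ΔE = 364.9 m.
Subtracting the expected shift leaves a residual of 497.6 − (458.5) = 39.1 m north and 364.9 − (332.4) = 32.5 m east.
Residual distance = √(39.1² + 32.5²) = 50.8 m.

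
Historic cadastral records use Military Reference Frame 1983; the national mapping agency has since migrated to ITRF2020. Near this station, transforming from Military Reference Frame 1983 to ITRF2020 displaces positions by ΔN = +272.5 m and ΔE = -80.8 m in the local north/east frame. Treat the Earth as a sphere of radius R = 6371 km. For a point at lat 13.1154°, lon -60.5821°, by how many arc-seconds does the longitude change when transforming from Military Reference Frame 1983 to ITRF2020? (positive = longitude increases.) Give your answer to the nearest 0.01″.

Δλ = -2.69″

At latitude 13.1154°, cos φ = 0.973915.
One radian of longitude at latitude φ spans R cos φ, so Δλ = ΔE / (R cos φ) = -80.8 / (6371000 × 0.973915) = -1.3022e-05 rad = -2.686″.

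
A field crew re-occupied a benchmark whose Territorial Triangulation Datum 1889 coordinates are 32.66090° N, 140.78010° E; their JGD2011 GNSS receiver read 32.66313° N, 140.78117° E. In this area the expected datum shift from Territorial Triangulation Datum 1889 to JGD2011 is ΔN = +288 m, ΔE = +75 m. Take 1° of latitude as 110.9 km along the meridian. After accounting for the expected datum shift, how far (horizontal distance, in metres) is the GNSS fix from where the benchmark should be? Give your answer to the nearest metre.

48 m

Observed coordinate differences: Δφ = +0.00223°, Δλ = +0.00107°.
Converting to metres (1° lat = 110900 m, cos φ = 0.841879): observed ΔN = 247.3 m, observed ΔE = 99.9 m.
Subtracting the expected shift leaves a residual of 247.3 − (288) = -40.7 m north and 99.9 − (75) = 24.9 m east.
Residual distance = √((-40.7)² + 24.9²) = 47.7 m.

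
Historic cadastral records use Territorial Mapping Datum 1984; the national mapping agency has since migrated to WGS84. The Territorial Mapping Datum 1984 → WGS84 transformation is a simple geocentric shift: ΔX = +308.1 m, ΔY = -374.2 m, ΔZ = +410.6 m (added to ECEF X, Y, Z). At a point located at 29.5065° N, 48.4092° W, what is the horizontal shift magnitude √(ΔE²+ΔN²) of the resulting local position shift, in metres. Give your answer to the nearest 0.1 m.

120.1 m

At φ = 29.5065°, λ = -48.4092°: sin φ = 0.492522, cos φ = 0.870300, sin λ = -0.747905, cos λ = 0.663806.
ΔE = −sin λ·ΔX + cos λ·ΔY = −(-0.747905)·(308.1) + (0.663806)·(-374.2) = -17.97 m.
ΔN = −sin φ cos λ·ΔX − sin φ sin λ·ΔY + cos φ·ΔZ = −(0.492522)(0.663806)(308.1) − (0.492522)(-0.747905)(-374.2) + (0.870300)(410.6) = 118.77 m.
Horizontal magnitude = √(ΔE² + ΔN²) = √((-17.97)² + 118.77²) = 120.13 m.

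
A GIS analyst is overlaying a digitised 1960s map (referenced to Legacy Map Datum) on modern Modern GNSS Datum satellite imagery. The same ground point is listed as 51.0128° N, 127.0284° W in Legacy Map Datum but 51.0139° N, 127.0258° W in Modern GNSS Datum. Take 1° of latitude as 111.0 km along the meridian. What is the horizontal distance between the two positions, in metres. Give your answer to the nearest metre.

219 m

Δφ = 51.0139° − 51.0128° = +0.0011°; Δλ = -127.0258° − -127.0284° = +0.0026°.
ΔN = Δφ × 111000 = 122.1 m; ΔE = Δλ × 111000 × cos(51.0128°) = +0.0026 × 111000 × 0.629147 = 181.6 m.
Distance = √(ΔE² + ΔN²) = √(181.6² + 122.1²) = 218.8 m.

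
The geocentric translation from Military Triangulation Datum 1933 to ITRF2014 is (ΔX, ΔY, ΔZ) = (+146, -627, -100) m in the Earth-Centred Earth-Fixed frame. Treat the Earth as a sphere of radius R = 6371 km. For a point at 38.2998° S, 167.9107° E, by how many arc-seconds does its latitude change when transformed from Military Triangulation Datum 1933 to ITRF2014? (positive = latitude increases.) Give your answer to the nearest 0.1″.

sin φ = -0.619776, cos φ = 0.784779, sin λ = 0.209436, cos λ = -0.977822.
North component: ΔN = −sin φ cos λ·ΔX − sin φ sin λ·ΔY + cos φ·ΔZ = −(-0.619776)(-0.977822)(146) − (-0.619776)(0.209436)(-627) + (0.784779)(-100) = -248.35 m.
1° of latitude spans πR/180 = 111195 m, so Δφ = -248.35 / 111195 × 3600 = -8.040″.

Δφ = -8.0″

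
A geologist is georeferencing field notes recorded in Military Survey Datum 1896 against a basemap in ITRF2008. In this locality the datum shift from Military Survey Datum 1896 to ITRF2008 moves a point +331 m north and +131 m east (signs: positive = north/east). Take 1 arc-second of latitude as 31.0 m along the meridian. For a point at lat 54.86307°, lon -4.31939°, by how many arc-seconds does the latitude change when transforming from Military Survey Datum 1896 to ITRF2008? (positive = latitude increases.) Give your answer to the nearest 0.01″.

1″ of latitude = 31.00 m, so Δφ = 331.0 / 31.00 = 10.677″.

Δφ = 10.68″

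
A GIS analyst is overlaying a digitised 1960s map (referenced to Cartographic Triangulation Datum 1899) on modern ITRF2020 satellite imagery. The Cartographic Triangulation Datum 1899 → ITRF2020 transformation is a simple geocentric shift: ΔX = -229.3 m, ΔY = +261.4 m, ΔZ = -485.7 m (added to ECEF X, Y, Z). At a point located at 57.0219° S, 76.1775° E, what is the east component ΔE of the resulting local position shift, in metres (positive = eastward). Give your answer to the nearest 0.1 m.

ΔE = 285.1 m

The local east axis at (φ, λ) is (−sin λ, cos λ, 0), so ΔE = −sin(76.1775°)·(-229.3) + cos(76.1775°)·261.4 = 285.11 m.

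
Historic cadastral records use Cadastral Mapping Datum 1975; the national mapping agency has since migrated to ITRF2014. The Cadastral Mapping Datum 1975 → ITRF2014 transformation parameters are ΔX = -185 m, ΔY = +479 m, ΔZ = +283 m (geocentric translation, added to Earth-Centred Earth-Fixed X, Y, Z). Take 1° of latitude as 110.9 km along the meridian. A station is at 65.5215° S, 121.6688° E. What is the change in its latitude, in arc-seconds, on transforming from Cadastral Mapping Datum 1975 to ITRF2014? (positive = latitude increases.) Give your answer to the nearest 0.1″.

sin φ = -0.910117, cos φ = 0.414352, sin λ = 0.851097, cos λ = -0.525008.
North component: ΔN = −sin φ cos λ·ΔX − sin φ sin λ·ΔY + cos φ·ΔZ = −(-0.910117)(-0.525008)(-185) − (-0.910117)(0.851097)(479) + (0.414352)(283) = 576.69 m.
1° of latitude spans 110900 m, so Δφ = 576.69 / 110900 × 3600 = 18.720″.

Δφ = 18.7″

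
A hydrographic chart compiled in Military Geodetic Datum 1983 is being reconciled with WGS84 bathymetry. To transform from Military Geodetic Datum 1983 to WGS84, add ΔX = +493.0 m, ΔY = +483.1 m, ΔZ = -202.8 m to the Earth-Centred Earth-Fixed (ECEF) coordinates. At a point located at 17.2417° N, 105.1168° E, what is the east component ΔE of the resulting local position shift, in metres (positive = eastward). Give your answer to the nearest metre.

At φ = 17.2417°, λ = 105.1168°: sin φ = 0.296403, cos φ = 0.955063, sin λ = 0.965396, cos λ = -0.260788.
ΔE = −sin λ·ΔX + cos λ·ΔY = −(0.965396)·(493.0) + (-0.260788)·(483.1) = -601.93 m.

ΔE = -602 m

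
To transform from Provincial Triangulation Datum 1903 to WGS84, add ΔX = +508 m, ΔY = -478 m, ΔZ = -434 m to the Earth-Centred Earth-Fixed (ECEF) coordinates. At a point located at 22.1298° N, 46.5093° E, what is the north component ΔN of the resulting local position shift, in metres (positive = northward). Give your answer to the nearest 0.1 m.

At φ = 22.1298°, λ = 46.5093°: sin φ = 0.376706, cos φ = 0.926333, sin λ = 0.725486, cos λ = 0.688237.
ΔN = −sin φ cos λ·ΔX − sin φ sin λ·ΔY + cos φ·ΔZ = −(0.376706)(0.688237)(508) − (0.376706)(0.725486)(-478) + (0.926333)(-434) = -403.10 m.

ΔN = -403.1 m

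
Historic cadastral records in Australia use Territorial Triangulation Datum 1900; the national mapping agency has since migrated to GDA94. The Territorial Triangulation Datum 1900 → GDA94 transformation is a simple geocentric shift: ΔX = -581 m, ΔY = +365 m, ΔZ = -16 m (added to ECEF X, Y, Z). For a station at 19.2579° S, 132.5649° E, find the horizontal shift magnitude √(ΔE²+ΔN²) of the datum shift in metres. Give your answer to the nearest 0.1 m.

272.1 m

The local east axis at (φ, λ) is (−sin λ, cos λ, 0), so ΔE = −sin(132.5649°)·(-581) + cos(132.5649°)·365 = 181.02 m.
The local north axis is (−sin φ cos λ, −sin φ sin λ, cos φ), giving ΔN = 129.621 + 88.665 − 15.105 = 203.18 m.
Horizontal magnitude = √(ΔE² + ΔN²) = √(181.02² + 203.18²) = 272.12 m.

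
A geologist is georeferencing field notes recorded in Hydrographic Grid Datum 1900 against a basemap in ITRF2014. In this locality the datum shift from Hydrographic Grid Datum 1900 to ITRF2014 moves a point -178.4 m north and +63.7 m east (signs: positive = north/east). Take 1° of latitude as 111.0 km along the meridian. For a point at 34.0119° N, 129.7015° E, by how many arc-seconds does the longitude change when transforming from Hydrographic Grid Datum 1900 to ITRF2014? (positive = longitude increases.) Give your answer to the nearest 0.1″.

Δλ = 2.5″

At latitude 34.0119°, cos φ = 0.828921.
1° of longitude at this latitude = 111.0 × cos φ = 92.01 km, so Δλ = 63.7 / 92010.3 = 0.0006923° = 2.492″.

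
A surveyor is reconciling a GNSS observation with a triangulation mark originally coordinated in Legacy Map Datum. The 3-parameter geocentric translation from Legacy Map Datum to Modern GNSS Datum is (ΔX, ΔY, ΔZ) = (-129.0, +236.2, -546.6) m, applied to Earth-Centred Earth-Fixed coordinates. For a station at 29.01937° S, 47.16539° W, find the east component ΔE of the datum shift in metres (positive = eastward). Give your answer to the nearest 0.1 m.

At φ = -29.01937°, λ = -47.16539°: sin φ = -0.485105, cos φ = 0.874456, sin λ = -0.733319, cos λ = 0.679884.
ΔE = −sin λ·ΔX + cos λ·ΔY = −(-0.733319)·(-129.0) + (0.679884)·(236.2) = 65.99 m.

ΔE = 66.0 m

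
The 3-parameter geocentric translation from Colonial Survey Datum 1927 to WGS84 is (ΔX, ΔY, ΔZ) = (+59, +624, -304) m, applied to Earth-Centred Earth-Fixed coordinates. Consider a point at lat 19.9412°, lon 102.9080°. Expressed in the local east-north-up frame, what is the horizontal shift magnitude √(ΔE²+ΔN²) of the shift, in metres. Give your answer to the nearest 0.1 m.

At φ = 19.9412°, λ = 102.9080°: sin φ = 0.341056, cos φ = 0.940043, sin λ = 0.974730, cos λ = -0.223386.
ΔE = −sin λ·ΔX + cos λ·ΔY = −(0.974730)·(59) + (-0.223386)·(624) = -196.90 m.
ΔN = −sin φ cos λ·ΔX − sin φ sin λ·ΔY + cos φ·ΔZ = −(0.341056)(-0.223386)(59) − (0.341056)(0.974730)(624) + (0.940043)(-304) = -488.72 m.
Horizontal magnitude = √(ΔE² + ΔN²) = √((-196.90)² + (-488.72)²) = 526.89 m.

526.9 m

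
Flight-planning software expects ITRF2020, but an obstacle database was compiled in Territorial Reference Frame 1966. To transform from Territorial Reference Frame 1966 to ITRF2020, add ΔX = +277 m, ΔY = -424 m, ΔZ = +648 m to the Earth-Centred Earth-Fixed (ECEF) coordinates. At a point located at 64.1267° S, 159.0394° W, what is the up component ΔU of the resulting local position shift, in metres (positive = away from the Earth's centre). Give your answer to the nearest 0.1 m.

At φ = -64.1267°, λ = -159.0394°: sin φ = -0.899761, cos φ = 0.436383, sin λ = -0.357726, cos λ = -0.933827.
ΔU = cos φ cos λ·ΔX + cos φ sin λ·ΔY + sin φ·ΔZ = (0.436383)(-0.933827)(277) + (0.436383)(-0.357726)(-424) + (-0.899761)(648) = -629.74 m.

ΔU = -629.7 m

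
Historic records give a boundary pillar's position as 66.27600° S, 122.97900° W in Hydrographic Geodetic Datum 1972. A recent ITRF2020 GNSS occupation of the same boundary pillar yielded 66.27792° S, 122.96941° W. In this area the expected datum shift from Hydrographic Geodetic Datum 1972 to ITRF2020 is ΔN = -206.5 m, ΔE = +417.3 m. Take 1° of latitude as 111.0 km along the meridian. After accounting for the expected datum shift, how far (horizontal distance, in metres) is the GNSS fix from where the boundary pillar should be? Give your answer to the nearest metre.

Observed coordinate differences: Δφ = -0.00192°, Δλ = +0.00959°.
Converting to metres (1° lat = 111000 m, cos φ = 0.402331): observed ΔN = -213.1 m, observed ΔE = 428.3 m.
Subtracting the expected shift leaves a residual of -213.1 − (-206.5) = -6.6 m north and 428.3 − (417.3) = 11.0 m east.
Residual distance = √((-6.6)² + 11.0²) = 12.8 m.

13 m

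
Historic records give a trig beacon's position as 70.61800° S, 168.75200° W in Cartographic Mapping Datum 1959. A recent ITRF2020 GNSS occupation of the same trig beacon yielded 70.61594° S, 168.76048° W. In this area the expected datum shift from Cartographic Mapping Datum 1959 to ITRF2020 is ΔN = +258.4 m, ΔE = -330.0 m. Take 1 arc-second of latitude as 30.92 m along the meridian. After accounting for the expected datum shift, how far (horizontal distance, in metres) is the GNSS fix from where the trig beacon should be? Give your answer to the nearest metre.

Observed coordinate differences: Δφ = +0.00206°, Δλ = -0.00848°.
Converting to metres (1° lat = 111312 m, cos φ = 0.331865): observed ΔN = 229.3 m, observed ΔE = -313.3 m.
Subtracting the expected shift leaves a residual of 229.3 − (258.4) = -29.1 m north and -313.3 − (-330.0) = 16.7 m east.
Residual distance = √((-29.1)² + 16.7²) = 33.6 m.

34 m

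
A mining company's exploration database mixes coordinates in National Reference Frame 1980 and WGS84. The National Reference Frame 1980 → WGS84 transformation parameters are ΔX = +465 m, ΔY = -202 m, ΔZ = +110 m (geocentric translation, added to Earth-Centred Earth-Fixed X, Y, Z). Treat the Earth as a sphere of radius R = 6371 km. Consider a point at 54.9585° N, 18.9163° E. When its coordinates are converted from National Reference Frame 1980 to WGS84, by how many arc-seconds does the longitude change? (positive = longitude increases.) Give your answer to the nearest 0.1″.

Δλ = -19.3″

sin φ = 0.818736, cos φ = 0.574170, sin λ = 0.324187, cos λ = 0.945993.
East component: ΔE = −sin λ·ΔX + cos λ·ΔY = −(0.324187)(465) + (0.945993)(-202) = -341.84 m.
1° of latitude spans πR/180 = 111195 m; at latitude φ, 1° of longitude spans that × cos φ = 63844.7 m, so Δλ = -341.84 / 63844.7 × 3600 = -19.275″.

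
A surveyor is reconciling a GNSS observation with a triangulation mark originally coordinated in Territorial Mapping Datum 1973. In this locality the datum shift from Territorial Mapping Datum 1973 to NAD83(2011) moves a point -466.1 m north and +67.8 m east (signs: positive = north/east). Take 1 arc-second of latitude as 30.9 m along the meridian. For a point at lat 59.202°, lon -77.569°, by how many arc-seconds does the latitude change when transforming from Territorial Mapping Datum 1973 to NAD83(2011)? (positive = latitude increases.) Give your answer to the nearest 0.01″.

1″ of latitude = 30.90 m, so Δφ = -466.1 / 30.90 = -15.084″.

Δφ = -15.08″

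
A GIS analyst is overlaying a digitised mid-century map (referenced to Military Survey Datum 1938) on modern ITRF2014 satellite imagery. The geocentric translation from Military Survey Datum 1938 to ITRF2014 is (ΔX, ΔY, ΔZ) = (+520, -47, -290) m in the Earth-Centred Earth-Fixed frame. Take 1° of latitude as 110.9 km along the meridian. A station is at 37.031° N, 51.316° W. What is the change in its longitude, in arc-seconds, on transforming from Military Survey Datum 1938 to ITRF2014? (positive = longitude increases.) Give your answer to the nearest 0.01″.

sin φ = 0.602247, cos φ = 0.798310, sin λ = -0.780605, cos λ = 0.625025.
East component: ΔE = −sin λ·ΔX + cos λ·ΔY = −(-0.780605)(520) + (0.625025)(-47) = 376.54 m.
1° of latitude spans 110900 m; at latitude φ, 1° of longitude spans that × cos φ = 88532.6 m, so Δλ = 376.54 / 88532.6 × 3600 = 15.311″.

Δλ = 15.31″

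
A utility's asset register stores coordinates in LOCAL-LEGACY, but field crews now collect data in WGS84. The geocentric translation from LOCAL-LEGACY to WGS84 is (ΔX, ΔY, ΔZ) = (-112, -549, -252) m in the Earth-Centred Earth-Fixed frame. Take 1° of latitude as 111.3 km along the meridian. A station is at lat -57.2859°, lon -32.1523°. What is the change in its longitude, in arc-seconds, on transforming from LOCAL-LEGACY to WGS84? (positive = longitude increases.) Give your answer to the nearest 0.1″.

sin φ = -0.841378, cos φ = 0.540447, sin λ = -0.532172, cos λ = 0.846637.
East component: ΔE = −sin λ·ΔX + cos λ·ΔY = −(-0.532172)(-112) + (0.846637)(-549) = -524.41 m.
1° of latitude spans 111300 m; at latitude φ, 1° of longitude spans that × cos φ = 60151.8 m, so Δλ = -524.41 / 60151.8 × 3600 = -31.385″.

Δλ = -31.4″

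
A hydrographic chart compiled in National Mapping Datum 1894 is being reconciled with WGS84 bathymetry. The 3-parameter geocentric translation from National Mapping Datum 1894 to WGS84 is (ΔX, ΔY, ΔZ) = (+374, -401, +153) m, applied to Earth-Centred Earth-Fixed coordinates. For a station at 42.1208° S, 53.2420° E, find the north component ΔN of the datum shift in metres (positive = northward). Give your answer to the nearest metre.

ΔN = 48 m

The local north axis is (−sin φ cos λ, −sin φ sin λ, cos φ), giving ΔN = 150.112 − 215.474 + 113.485 = 48.12 m.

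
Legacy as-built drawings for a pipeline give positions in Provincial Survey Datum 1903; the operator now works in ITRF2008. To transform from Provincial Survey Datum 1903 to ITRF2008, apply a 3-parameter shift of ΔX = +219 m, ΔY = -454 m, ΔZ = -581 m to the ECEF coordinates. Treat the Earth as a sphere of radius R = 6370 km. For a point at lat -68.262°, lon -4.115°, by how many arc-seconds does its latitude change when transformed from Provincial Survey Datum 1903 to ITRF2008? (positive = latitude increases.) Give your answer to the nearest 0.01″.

sin φ = -0.928887, cos φ = 0.370363, sin λ = -0.071759, cos λ = 0.997422.
North component: ΔN = −sin φ cos λ·ΔX − sin φ sin λ·ΔY + cos φ·ΔZ = −(-0.928887)(0.997422)(219) − (-0.928887)(-0.071759)(-454) + (0.370363)(-581) = 17.98 m.
1° of latitude spans πR/180 = 111177 m, so Δφ = 17.98 / 111177 × 3600 = 0.582″.

Δφ = 0.58″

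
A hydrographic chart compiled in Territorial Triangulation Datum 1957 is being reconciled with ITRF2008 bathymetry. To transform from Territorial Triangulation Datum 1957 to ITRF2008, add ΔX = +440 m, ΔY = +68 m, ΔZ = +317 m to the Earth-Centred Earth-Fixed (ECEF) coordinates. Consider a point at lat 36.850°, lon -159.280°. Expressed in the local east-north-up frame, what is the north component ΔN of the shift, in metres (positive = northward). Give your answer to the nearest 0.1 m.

At φ = 36.850°, λ = -159.280°: sin φ = 0.599722, cos φ = 0.800208, sin λ = -0.353801, cos λ = -0.935321.
ΔN = −sin φ cos λ·ΔX − sin φ sin λ·ΔY + cos φ·ΔZ = −(0.599722)(-0.935321)(440) − (0.599722)(-0.353801)(68) + (0.800208)(317) = 514.90 m.

ΔN = 514.9 m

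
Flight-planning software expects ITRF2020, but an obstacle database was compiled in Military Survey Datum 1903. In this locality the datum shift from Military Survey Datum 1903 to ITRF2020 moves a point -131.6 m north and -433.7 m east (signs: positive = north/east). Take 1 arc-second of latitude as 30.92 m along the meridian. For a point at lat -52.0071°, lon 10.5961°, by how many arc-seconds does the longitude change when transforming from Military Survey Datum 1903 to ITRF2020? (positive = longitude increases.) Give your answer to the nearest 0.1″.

Δλ = -22.8″

At latitude -52.0071°, cos φ = 0.615564.
1″ of longitude at this latitude = 30.92 × cos φ = 19.0332 m, so Δλ = -433.7 / 19.0332 = -22.786″.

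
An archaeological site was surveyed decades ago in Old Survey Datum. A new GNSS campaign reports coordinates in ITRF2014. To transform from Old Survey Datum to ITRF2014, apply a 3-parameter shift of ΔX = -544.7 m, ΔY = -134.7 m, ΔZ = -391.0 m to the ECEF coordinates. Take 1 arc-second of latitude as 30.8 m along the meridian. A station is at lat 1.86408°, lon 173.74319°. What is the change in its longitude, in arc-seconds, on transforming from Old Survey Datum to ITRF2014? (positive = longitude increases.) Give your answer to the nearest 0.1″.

sin φ = 0.032529, cos φ = 0.999471, sin λ = 0.108985, cos λ = -0.994043.
East component: ΔE = −sin λ·ΔX + cos λ·ΔY = −(0.108985)(-544.7) + (-0.994043)(-134.7) = 193.26 m.
1° of latitude spans 3600 × 30.80 = 110880 m; at latitude φ, 1° of longitude spans that × cos φ = 110821.3 m, so Δλ = 193.26 / 110821.3 × 3600 = 6.278″.

Δλ = 6.3″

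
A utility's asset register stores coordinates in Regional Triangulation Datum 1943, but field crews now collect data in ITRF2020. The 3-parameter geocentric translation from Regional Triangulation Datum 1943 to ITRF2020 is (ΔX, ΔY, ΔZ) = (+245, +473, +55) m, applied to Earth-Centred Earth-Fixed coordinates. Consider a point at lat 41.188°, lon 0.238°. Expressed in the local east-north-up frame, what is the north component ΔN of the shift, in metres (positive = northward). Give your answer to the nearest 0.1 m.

ΔN = -121.2 m

At φ = 41.188°, λ = 0.238°: sin φ = 0.658532, cos φ = 0.752553, sin λ = 0.004154, cos λ = 0.999991.
ΔN = −sin φ cos λ·ΔX − sin φ sin λ·ΔY + cos φ·ΔZ = −(0.658532)(0.999991)(245) − (0.658532)(0.004154)(473) + (0.752553)(55) = -121.24 m.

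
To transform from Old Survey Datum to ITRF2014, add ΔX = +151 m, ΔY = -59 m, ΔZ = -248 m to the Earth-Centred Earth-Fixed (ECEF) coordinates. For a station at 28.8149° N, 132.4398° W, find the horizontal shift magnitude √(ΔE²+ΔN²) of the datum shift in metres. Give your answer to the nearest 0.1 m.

242.2 m

The local east axis at (φ, λ) is (−sin λ, cos λ, 0), so ΔE = −sin(-132.4398°)·151 + cos(-132.4398°)·(-59) = 151.25 m.
The local north axis is (−sin φ cos λ, −sin φ sin λ, cos φ), giving ΔN = 49.113 − 20.986 − 217.293 = -189.17 m.
Horizontal magnitude = √(ΔE² + ΔN²) = √(151.25² + (-189.17)²) = 242.20 m.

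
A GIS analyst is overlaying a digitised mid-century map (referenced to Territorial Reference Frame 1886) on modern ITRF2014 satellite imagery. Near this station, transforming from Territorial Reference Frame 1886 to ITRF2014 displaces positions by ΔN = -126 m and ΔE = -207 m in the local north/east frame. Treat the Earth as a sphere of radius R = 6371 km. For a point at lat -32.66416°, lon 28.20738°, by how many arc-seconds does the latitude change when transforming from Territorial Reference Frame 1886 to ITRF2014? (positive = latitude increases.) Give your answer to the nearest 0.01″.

Δφ = -4.08″

On a sphere of radius R, 1 rad of latitude = R, so Δφ = ΔN / R = -126.0 / 6371000 = -1.9777e-05 rad = -4.079″.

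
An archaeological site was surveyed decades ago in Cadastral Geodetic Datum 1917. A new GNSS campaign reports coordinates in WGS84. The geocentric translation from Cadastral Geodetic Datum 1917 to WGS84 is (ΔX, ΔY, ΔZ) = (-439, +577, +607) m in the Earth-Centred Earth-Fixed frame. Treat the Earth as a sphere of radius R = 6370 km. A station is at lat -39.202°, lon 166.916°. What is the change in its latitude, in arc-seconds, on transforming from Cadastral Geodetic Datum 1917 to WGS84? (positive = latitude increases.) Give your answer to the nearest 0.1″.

sin φ = -0.632056, cos φ = 0.774922, sin λ = 0.226379, cos λ = -0.974039.
North component: ΔN = −sin φ cos λ·ΔX − sin φ sin λ·ΔY + cos φ·ΔZ = −(-0.632056)(-0.974039)(-439) − (-0.632056)(0.226379)(577) + (0.774922)(607) = 823.21 m.
1° of latitude spans πR/180 = 111177 m, so Δφ = 823.21 / 111177 × 3600 = 26.656″.

Δφ = 26.7″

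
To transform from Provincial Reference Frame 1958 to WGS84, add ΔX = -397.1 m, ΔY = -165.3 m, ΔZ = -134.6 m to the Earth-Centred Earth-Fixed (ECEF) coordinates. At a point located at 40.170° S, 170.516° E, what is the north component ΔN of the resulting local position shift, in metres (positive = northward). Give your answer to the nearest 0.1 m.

At φ = -40.170°, λ = 170.516°: sin φ = -0.645058, cos φ = 0.764134, sin λ = 0.164772, cos λ = -0.986332.
ΔN = −sin φ cos λ·ΔX − sin φ sin λ·ΔY + cos φ·ΔZ = −(-0.645058)(-0.986332)(-397.1) − (-0.645058)(0.164772)(-165.3) + (0.764134)(-134.6) = 132.23 m.

ΔN = 132.2 m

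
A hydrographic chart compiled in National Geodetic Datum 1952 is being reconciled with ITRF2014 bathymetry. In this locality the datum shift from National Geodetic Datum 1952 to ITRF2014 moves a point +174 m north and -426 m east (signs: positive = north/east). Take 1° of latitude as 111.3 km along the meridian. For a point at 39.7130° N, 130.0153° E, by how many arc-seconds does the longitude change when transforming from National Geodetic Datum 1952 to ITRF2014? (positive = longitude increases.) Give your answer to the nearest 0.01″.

At latitude 39.7130°, cos φ = 0.769255.
1° of longitude at this latitude = 111.3 × cos φ = 85.62 km, so Δλ = -426.0 / 85618.0 = -0.0049756° = -17.912″.

Δλ = -17.91″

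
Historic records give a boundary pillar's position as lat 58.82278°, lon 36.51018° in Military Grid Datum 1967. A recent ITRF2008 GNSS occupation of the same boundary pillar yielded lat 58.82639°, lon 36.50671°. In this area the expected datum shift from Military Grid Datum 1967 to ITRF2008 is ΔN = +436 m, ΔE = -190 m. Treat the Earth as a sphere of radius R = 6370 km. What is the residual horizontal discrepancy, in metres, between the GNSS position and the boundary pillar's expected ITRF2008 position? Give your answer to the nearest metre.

Observed coordinate differences: Δφ = +0.00361°, Δλ = -0.00347°.
Converting to metres (1° lat = 111177 m, cos φ = 0.517687): observed ΔN = 401.4 m, observed ΔE = -199.7 m.
Subtracting the expected shift leaves a residual of 401.4 − (436) = -34.6 m north and -199.7 − (-190) = -9.7 m east.
Residual distance = √((-34.6)² + (-9.7)²) = 36.0 m.

36 m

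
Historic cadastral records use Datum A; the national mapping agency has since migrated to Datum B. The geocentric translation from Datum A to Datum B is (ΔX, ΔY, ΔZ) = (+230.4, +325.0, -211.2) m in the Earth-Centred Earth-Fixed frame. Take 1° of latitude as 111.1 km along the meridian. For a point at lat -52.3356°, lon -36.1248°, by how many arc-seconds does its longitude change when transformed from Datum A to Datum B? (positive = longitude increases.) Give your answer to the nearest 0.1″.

Δλ = 21.1″

sin φ = -0.791603, cos φ = 0.611035, sin λ = -0.589546, cos λ = 0.807735.
East component: ΔE = −sin λ·ΔX + cos λ·ΔY = −(-0.589546)(230.4) + (0.807735)(325.0) = 398.35 m.
1° of latitude spans 111100 m; at latitude φ, 1° of longitude spans that × cos φ = 67886.0 m, so Δλ = 398.35 / 67886.0 × 3600 = 21.124″.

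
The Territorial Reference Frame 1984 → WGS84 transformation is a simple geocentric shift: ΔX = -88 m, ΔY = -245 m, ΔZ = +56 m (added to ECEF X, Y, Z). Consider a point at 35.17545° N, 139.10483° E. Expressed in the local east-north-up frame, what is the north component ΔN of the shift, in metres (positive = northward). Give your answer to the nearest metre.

ΔN = 100 m

At φ = 35.17545°, λ = 139.10483°: sin φ = 0.576082, cos φ = 0.817392, sin λ = 0.654677, cos λ = -0.755909.
ΔN = −sin φ cos λ·ΔX − sin φ sin λ·ΔY + cos φ·ΔZ = −(0.576082)(-0.755909)(-88) − (0.576082)(0.654677)(-245) + (0.817392)(56) = 99.85 m.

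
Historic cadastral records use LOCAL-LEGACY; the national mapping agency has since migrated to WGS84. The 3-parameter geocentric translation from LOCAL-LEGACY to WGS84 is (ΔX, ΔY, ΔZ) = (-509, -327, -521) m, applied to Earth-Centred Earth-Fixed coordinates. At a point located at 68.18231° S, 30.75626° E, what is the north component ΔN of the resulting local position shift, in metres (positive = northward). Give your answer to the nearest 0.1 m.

The local north axis is (−sin φ cos λ, −sin φ sin λ, cos φ), giving ΔN = -406.078 − 155.246 − 193.632 = -754.96 m.

ΔN = -755.0 m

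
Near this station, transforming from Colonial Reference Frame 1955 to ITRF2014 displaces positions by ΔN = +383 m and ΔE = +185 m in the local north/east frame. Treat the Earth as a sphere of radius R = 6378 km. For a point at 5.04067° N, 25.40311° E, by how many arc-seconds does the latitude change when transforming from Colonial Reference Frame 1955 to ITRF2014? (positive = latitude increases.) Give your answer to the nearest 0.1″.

Δφ = 12.4″

On a sphere of radius R, 1 rad of latitude = R, so Δφ = ΔN / R = 383.0 / 6378000 = 6.0050e-05 rad = 12.386″.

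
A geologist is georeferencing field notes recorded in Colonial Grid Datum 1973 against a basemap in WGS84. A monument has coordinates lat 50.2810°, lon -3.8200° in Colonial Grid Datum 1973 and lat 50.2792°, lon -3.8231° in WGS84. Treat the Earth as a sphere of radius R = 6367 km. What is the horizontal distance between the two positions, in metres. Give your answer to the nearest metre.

Δφ = 50.2792° − 50.2810° = -0.0018°; Δλ = -3.8231° − -3.8200° = -0.0031°.
1° along a meridian = πR/180 = 111125 m.
ΔN = Δφ × 111125 = -200.0 m; ΔE = Δλ × 111125 × cos(50.2810°) = -0.0031 × 111125 × 0.639023 = -220.1 m.
Distance = √(ΔE² + ΔN²) = √((-220.1)² + (-200.0)²) = 297.4 m.

297 m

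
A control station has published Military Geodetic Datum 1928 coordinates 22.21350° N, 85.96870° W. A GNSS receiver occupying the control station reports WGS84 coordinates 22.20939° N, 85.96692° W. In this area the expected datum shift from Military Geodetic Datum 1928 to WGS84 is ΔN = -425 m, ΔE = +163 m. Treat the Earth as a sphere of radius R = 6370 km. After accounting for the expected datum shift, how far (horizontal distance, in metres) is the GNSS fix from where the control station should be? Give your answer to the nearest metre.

38 m

Observed coordinate differences: Δφ = -0.00411°, Δλ = +0.00178°.
Converting to metres (1° lat = 111177 m, cos φ = 0.925782): observed ΔN = -456.9 m, observed ΔE = 183.2 m.
Subtracting the expected shift leaves a residual of -456.9 − (-425) = -31.9 m north and 183.2 − (163) = 20.2 m east.
Residual distance = √((-31.9)² + 20.2²) = 37.8 m.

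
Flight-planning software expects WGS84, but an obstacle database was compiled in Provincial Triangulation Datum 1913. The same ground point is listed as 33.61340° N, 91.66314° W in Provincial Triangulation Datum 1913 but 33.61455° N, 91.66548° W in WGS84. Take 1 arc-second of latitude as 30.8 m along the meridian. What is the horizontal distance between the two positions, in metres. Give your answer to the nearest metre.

Δφ = 33.61455° − 33.61340° = +0.00115°; Δλ = -91.66548° − -91.66314° = -0.00234°.
1° of latitude = 3600 × 30.80 = 110880 m.
ΔN = Δφ × 110880 = 127.5 m; ΔE = Δλ × 110880 × cos(33.61340°) = -0.00234 × 110880 × 0.832792 = -216.1 m.
Distance = √(ΔE² + ΔN²) = √((-216.1)² + 127.5²) = 250.9 m.

251 m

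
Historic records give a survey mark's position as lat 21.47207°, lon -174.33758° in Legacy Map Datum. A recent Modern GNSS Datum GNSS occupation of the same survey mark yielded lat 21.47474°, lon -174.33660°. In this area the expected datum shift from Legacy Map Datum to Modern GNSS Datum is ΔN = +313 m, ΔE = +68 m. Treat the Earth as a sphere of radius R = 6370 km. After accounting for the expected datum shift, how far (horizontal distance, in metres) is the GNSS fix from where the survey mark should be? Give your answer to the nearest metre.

37 m

Observed coordinate differences: Δφ = +0.00267°, Δλ = +0.00098°.
Converting to metres (1° lat = 111177 m, cos φ = 0.930596): observed ΔN = 296.8 m, observed ΔE = 101.4 m.
Subtracting the expected shift leaves a residual of 296.8 − (313) = -16.2 m north and 101.4 − (68) = 33.4 m east.
Residual distance = √((-16.2)² + 33.4²) = 37.1 m.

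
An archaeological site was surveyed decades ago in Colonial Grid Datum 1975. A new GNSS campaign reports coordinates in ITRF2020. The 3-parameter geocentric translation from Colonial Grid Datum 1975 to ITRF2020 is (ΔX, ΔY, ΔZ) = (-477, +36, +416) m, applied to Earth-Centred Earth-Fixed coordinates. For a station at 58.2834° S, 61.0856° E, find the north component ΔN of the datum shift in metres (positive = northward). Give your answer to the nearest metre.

The local north axis is (−sin φ cos λ, −sin φ sin λ, cos φ), giving ΔN = -196.188 + 26.806 + 218.699 = 49.32 m.

ΔN = 49 m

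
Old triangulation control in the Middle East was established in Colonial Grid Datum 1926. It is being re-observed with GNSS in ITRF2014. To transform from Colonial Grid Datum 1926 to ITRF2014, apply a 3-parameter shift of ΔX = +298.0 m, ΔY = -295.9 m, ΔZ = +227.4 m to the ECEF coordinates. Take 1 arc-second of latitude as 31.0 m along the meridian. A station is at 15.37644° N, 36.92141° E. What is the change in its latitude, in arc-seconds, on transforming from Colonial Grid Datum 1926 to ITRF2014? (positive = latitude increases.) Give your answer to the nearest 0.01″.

sin φ = 0.265160, cos φ = 0.964205, sin λ = 0.600719, cos λ = 0.799460.
North component: ΔN = −sin φ cos λ·ΔX − sin φ sin λ·ΔY + cos φ·ΔZ = −(0.265160)(0.799460)(298.0) − (0.265160)(0.600719)(-295.9) + (0.964205)(227.4) = 203.22 m.
1° of latitude spans 3600 × 31.00 = 111600 m, so Δφ = 203.22 / 111600 × 3600 = 6.556″.

Δφ = 6.56″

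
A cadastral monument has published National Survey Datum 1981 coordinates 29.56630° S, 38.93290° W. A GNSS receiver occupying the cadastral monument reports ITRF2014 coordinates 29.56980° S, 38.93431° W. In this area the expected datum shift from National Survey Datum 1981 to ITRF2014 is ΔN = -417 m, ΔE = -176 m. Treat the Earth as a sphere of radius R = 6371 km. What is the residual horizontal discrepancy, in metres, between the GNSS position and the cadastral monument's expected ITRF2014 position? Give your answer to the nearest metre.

48 m

Observed coordinate differences: Δφ = -0.00350°, Δλ = -0.00141°.
Converting to metres (1° lat = 111195 m, cos φ = 0.869785): observed ΔN = -389.2 m, observed ΔE = -136.4 m.
Subtracting the expected shift leaves a residual of -389.2 − (-417) = 27.8 m north and -136.4 − (-176) = 39.6 m east.
Residual distance = √(27.8² + 39.6²) = 48.4 m.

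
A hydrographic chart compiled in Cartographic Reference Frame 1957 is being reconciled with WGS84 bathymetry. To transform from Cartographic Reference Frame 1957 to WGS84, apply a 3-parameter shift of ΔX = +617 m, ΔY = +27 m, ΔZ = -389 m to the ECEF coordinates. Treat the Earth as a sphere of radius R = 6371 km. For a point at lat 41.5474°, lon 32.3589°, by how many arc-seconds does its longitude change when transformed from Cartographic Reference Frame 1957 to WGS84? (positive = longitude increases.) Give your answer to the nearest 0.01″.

sin φ = 0.663239, cos φ = 0.748407, sin λ = 0.535221, cos λ = 0.844712.
East component: ΔE = −sin λ·ΔX + cos λ·ΔY = −(0.535221)(617) + (0.844712)(27) = -307.42 m.
1° of latitude spans πR/180 = 111195 m; at latitude φ, 1° of longitude spans that × cos φ = 83219.1 m, so Δλ = -307.42 / 83219.1 × 3600 = -13.299″.

Δλ = -13.30″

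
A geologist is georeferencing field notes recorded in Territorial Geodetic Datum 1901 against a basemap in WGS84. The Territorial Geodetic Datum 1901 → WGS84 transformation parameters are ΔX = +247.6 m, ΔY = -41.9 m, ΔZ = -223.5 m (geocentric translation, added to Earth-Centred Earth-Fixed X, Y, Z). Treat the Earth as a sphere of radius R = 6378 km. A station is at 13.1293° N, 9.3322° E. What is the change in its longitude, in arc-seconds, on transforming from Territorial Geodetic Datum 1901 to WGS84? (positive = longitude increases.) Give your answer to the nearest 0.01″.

sin φ = 0.227149, cos φ = 0.973860, sin λ = 0.162158, cos λ = 0.986765.
East component: ΔE = −sin λ·ΔX + cos λ·ΔY = −(0.162158)(247.6) + (0.986765)(-41.9) = -81.50 m.
1° of latitude spans πR/180 = 111317 m; at latitude φ, 1° of longitude spans that × cos φ = 108407.3 m, so Δλ = -81.50 / 108407.3 × 3600 = -2.706″.

Δλ = -2.71″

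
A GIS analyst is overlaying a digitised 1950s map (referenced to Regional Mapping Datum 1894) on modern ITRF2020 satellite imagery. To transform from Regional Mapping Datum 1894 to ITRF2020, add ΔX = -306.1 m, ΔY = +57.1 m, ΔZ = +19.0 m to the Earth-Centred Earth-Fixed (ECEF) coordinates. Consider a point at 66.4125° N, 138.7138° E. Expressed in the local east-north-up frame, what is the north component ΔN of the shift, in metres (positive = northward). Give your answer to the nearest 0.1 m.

ΔN = -237.7 m

The local north axis is (−sin φ cos λ, −sin φ sin λ, cos φ), giving ΔN = -210.793 − 34.528 + 7.603 = -237.72 m.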